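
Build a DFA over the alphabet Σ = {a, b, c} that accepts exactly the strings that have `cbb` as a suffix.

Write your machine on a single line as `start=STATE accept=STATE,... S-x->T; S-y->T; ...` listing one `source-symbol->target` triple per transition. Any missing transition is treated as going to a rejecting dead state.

start=s0; accept=s3; s0-a->s0; s0-b->s0; s0-c->s1; s1-a->s0; s1-b->s2; s1-c->s1; s2-a->s0; s2-b->s3; s2-c->s1; s3-a->s0; s3-b->s0; s3-c->s1

Let each state record the length of the longest suffix of the input read so far that is also a prefix of `cbb`. s1 means the last symbol is `c`; s2 means the last 2 symbols are `cb`; s3 means the last 3 symbols are `cbb`. Accept only at s3, where the string currently ends in `cbb`.
4 states suffice.
        a   b   c  
>  s0   s0  s0  s1 
   s1   s0  s2  s1 
   s2   s0  s3  s1 
 * s3   s0  s0  s1 
(> = start, * = accepting)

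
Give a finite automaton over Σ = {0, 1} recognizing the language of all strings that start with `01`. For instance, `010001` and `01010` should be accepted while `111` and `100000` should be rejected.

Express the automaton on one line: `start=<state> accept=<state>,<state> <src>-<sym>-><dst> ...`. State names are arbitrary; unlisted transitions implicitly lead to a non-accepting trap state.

Walk along `01` while the input agrees: from s0 take `0` to s1, and so on. Any deviation drops to the rejecting sink s3. Once s2 is reached the prefix is confirmed and every continuation is accepted.
A 4-state machine:
        0   1  
>  s0   s1  s3 
   s1   s3  s2 
 * s2   s2  s2 
   s3   s3  s3 
(> = start, * = accepting)

start=s0 accept=s2 s0-0->s1 s0-1->s3 s1-0->s3 s1-1->s2 s2-0->s2 s2-1->s2 s3-0->s3 s3-1->s3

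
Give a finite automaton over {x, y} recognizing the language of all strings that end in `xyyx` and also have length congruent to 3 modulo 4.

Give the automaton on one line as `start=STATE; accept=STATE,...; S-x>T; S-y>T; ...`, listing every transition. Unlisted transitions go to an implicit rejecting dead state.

Run two small machines in parallel and take their product. One (5 states) tracks how much of the suffix `xyyx` has currently been matched; the other (4 states) tracks the input length modulo 4. Each combined state is a pair, one component from each; accept when both components accept. Minimizing collapses redundant product states.
       x  y 
>  A   B  B 
   B   C  C 
   C   D  D 
   D   E  A 
   E   B  F 
   F   C  G 
   G   H  D 
 * H   E  A 
(> = start, * = accepting)

start=A; accept=H; A-x>B; A-y>B; B-x>C; B-y>C; C-x>D; C-y>D; D-x>E; D-y>A; E-x>B; E-y>F; F-x>C; F-y>G; G-x>H; G-y>D; H-x>E; H-y>A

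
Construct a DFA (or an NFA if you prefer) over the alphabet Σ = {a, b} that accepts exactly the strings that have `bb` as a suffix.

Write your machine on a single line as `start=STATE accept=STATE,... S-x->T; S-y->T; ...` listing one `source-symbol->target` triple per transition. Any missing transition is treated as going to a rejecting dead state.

Remember how much of `bb` the current input suffix matches. State q0 means no match yet; q1 means the last symbol is `b`; q2 means the last 2 symbols are `bb`. Only q2 accepts. On a mismatch, fall back to the longest proper suffix that is still a prefix of `bb`.
        a   b  
>  q0   q0  q1 
   q1   q0  q2 
 * q2   q0  q2 
(> = start, * = accepting)

start=q0; accept=q2; q0-a->q0; q0-b->q1; q1-a->q0; q1-b->q2; q2-a->q0; q2-b->q2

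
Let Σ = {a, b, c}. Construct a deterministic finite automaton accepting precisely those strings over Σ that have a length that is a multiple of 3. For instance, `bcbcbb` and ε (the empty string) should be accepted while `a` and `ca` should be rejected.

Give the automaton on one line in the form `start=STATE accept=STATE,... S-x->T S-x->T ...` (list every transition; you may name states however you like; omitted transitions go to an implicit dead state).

Count input length modulo 3: every symbol advances one step around the cycle q0 → q1 → q2 → q0. Accept at q0.
        a   b   c  
>* q0   q1  q1  q1 
   q1   q2  q2  q2 
   q2   q0  q0  q0 
(> = start, * = accepting)

start=q0 accept=q0 q0-a->q1 q0-b->q1 q0-c->q1 q1-a->q2 q1-b->q2 q1-c->q2 q2-a->q0 q2-b->q0 q2-c->q0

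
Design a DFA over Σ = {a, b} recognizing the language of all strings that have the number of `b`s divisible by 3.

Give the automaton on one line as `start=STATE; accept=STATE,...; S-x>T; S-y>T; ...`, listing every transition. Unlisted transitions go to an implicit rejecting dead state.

start=s0; accept=s0; s0-a>s0; s0-b>s1; s1-a>s1; s1-b>s2; s2-a>s2; s2-b>s0

The only thing that matters is how many `b`s have appeared, reduced mod 3. Use one state per residue: s0 for 0, …, s2 for 2. Reading `b` moves to the next residue; anything else stays put. s0 is accepting.
        a   b  
>* s0   s0  s1 
   s1   s1  s2 
   s2   s2  s0 
(> = start, * = accepting)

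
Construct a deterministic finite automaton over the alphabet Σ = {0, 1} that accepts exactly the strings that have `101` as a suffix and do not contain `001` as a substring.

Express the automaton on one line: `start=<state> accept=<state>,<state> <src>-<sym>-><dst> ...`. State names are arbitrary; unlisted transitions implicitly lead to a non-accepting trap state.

Run two small machines in parallel and take their product. The first has 4 states tracking how much of the suffix `101` has currently been matched; the second has 4 states tracking partial matches of the forbidden pattern `001`. A product state is a pair (one from each), accepting exactly when both do. Minimizing collapses redundant product states.
With 6 states:
        0   1  
>  S0   S1  S2 
   S1   S3  S2 
   S2   S4  S2 
   S3   S3  S3 
   S4   S3  S5 
 * S5   S4  S2 
(> = start, * = accepting)

start=S0 accept=S5 S0-0->S1 S0-1->S2 S1-0->S3 S1-1->S2 S2-0->S4 S2-1->S2 S3-0->S3 S3-1->S3 S4-0->S3 S4-1->S5 S5-0->S4 S5-1->S2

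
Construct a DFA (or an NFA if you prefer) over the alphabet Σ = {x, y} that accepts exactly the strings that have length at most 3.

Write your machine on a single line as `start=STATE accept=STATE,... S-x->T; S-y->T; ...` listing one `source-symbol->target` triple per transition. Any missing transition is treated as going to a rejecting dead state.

start=q0; accept=q0,q1,q2,q3; q0-x->q1; q0-y->q1; q1-x->q2; q1-y->q2; q2-x->q3; q2-y->q3; q3-x->q4; q3-y->q4; q4-x->q4; q4-y->q4

We only need to distinguish lengths 0, 1, …, 3, and '>3'. Chain q0 → q1 → q2 → q3 → q4 on every symbol, with q4 looping. Accepting states: {q0, q1, q2, q3}.
With 5 states:
        x   y  
>* q0   q1  q1 
 * q1   q2  q2 
 * q2   q3  q3 
 * q3   q4  q4 
   q4   q4  q4 
(> = start, * = accepting)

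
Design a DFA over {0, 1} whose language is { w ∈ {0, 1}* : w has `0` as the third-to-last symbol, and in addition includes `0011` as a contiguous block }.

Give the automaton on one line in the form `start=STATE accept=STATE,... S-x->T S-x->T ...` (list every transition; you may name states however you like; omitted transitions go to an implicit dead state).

start=S0 accept=S15,S20,S21,S22 S0-0->S1 S0-1->S2 S1-0->S3 S1-1->S4 S2-0->S5 S2-1->S6 S3-0->S7 S3-1->S8 S4-0->S9 S4-1->S10 S5-0->S11 S5-1->S12 S6-0->S13 S6-1->S14 S7-0->S7 S7-1->S8 S8-0->S9 S8-1->S15 S9-0->S11 S9-1->S12 S10-0->S13 S10-1->S14 S11-0->S7 S11-1->S8 S12-0->S9 S12-1->S10 S13-0->S11 S13-1->S12 S14-0->S13 S14-1->S14 S15-0->S16 S15-1->S17 S16-0->S18 S16-1->S19 S17-0->S16 S17-1->S17 S18-0->S20 S18-1->S21 S19-0->S22 S19-1->S15 S20-0->S20 S20-1->S21 S21-0->S22 S21-1->S15 S22-0->S18 S22-1->S19

Build one automaton per condition and run them in lockstep. One (15 states) tracks the last 3 symbols read; the other (5 states) tracks whether and how much of `0011` has been seen. Each combined state is a pair, one component from each; accept when both components accept.
23 states suffice.
          0    1  
>  S0     S1   S2 
   S1     S3   S4 
   S2     S5   S6 
   S3     S7   S8 
   S4     S9  S10 
   S5    S11  S12 
   S6    S13  S14 
   S7     S7   S8 
   S8     S9  S15 
   S9    S11  S12 
   S10   S13  S14 
   S11    S7   S8 
   S12    S9  S10 
   S13   S11  S12 
   S14   S13  S14 
 * S15   S16  S17 
   S16   S18  S19 
   S17   S16  S17 
   S18   S20  S21 
   S19   S22  S15 
 * S20   S20  S21 
 * S21   S22  S15 
 * S22   S18  S19 
(> = start, * = accepting)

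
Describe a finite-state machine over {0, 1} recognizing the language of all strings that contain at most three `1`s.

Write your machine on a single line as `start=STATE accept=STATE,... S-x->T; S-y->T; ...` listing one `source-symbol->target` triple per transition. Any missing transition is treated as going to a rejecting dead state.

Only the number of `1`s matters, and only up to 4. Make a chain s0 → s1 → s2 → s3 → s4 advanced by each `1` (with s4 absorbing); every other symbol self-loops. The accepting set is {s0, s1, s2, s3}.
        0   1  
>* s0   s0  s1 
 * s1   s1  s2 
 * s2   s2  s3 
 * s3   s3  s4 
   s4   s4  s4 
(> = start, * = accepting)

start=s0; accept=s0,s1,s2,s3; s0-0->s0; s0-1->s1; s1-0->s1; s1-1->s2; s2-0->s2; s2-1->s3; s3-0->s3; s3-1->s4; s4-0->s4; s4-1->s4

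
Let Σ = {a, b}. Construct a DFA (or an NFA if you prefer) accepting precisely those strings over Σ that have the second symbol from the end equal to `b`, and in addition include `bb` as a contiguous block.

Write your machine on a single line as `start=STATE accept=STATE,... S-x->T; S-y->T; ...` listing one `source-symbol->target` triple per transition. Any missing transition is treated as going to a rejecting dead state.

Build one automaton per condition and run them in lockstep. One (7 states) tracks the last 2 symbols read; the other (3 states) tracks whether and how much of `bb` has been seen. Each combined state is a pair, one component from each; accept when both components accept.
10 states suffice.
        a   b  
>  S0   S1  S2 
   S1   S3  S4 
   S2   S5  S6 
   S3   S3  S4 
   S4   S5  S6 
   S5   S3  S4 
 * S6   S7  S6 
 * S7   S8  S9 
   S8   S8  S9 
   S9   S7  S6 
(> = start, * = accepting)

start=S0; accept=S6,S7; S0-a->S1; S0-b->S2; S1-a->S3; S1-b->S4; S2-a->S5; S2-b->S6; S3-a->S3; S3-b->S4; S4-a->S5; S4-b->S6; S5-a->S3; S5-b->S4; S6-a->S7; S6-b->S6; S7-a->S8; S7-b->S9; S8-a->S8; S8-b->S9; S9-a->S7; S9-b->S6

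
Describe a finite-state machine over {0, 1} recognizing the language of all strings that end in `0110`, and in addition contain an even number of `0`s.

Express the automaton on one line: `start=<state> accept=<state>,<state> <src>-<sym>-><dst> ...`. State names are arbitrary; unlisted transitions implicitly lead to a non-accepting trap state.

Handle the two conditions separately and then intersect. The first has 5 states tracking how much of the suffix `0110` has currently been matched; the second has 2 states tracking the count of `0`s modulo 2. A product state is a pair (one from each), accepting exactly when both do.
A 10-state machine:
        0   1  
>  q0   q1  q0 
   q1   q2  q3 
   q2   q1  q4 
   q3   q2  q5 
   q4   q1  q6 
   q5   q7  q8 
   q6   q9  q0 
 * q7   q1  q4 
   q8   q2  q8 
   q9   q2  q3 
(> = start, * = accepting)

start=q0 accept=q7 q0-0->q1 q0-1->q0 q1-0->q2 q1-1->q3 q2-0->q1 q2-1->q4 q3-0->q2 q3-1->q5 q4-0->q1 q4-1->q6 q5-0->q7 q5-1->q8 q6-0->q9 q6-1->q0 q7-0->q1 q7-1->q4 q8-0->q2 q8-1->q8 q9-0->q2 q9-1->q3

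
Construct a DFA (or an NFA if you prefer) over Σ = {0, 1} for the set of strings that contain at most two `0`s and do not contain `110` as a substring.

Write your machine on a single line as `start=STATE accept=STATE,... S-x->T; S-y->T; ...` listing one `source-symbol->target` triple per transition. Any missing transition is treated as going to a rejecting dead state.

start=q0; accept=q0,q1,q2,q3,q4,q5,q7,q8,q11; q0-0->q1; q0-1->q2; q1-0->q3; q1-1->q4; q2-0->q1; q2-1->q5; q3-0->q6; q3-1->q7; q4-0->q3; q4-1->q8; q5-0->q9; q5-1->q5; q6-0->q6; q6-1->q10; q7-0->q6; q7-1->q11; q8-0->q12; q8-1->q8; q9-0->q12; q9-1->q9; q10-0->q6; q10-1->q13; q11-0->q14; q11-1->q11; q12-0->q14; q12-1->q12; q13-0->q14; q13-1->q13; q14-0->q14; q14-1->q14

Handle the two conditions separately and then intersect. The first has 4 states tracking the count of `0`s, saturating at 3; the second has 4 states tracking partial matches of the forbidden pattern `110`. A product state is a pair (one from each), accepting exactly when both do.
15 states suffice.
          0    1  
>* q0     q1   q2 
 * q1     q3   q4 
 * q2     q1   q5 
 * q3     q6   q7 
 * q4     q3   q8 
 * q5     q9   q5 
   q6     q6  q10 
 * q7     q6  q11 
 * q8    q12   q8 
   q9    q12   q9 
   q10    q6  q13 
 * q11   q14  q11 
   q12   q14  q12 
   q13   q14  q13 
   q14   q14  q14 
(> = start, * = accepting)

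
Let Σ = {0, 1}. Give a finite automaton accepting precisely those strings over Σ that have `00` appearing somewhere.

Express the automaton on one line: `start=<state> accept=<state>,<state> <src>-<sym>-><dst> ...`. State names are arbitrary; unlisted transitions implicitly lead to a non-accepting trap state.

start=q0 accept=q2 q0-0->q1 q0-1->q0 q1-0->q2 q1-1->q0 q2-0->q2 q2-1->q2

Track how much of `00` has been matched so far: state q0 is no progress, q2 is the absorbing accept state reached once `00` has occurred. Intermediate states record partial matches; on a mismatch, fall back to the longest reusable overlap.
A 3-state machine:
        0   1  
>  q0   q1  q0 
   q1   q2  q0 
 * q2   q2  q2 
(> = start, * = accepting)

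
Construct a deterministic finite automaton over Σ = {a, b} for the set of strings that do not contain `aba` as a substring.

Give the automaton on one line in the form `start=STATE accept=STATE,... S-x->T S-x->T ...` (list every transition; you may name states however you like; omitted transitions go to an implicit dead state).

start=q0 accept=q0,q1,q2 q0-a->q1 q0-b->q0 q1-a->q1 q1-b->q2 q2-a->q3 q2-b->q0 q3-a->q3 q3-b->q3

Track partial matches of the forbidden pattern `aba`. State q3 is a dead state reached once `aba` has occurred; every other state accepts. q0 means no part of `aba` is currently matched.
With 4 states:
        a   b  
>* q0   q1  q0 
 * q1   q1  q2 
 * q2   q3  q0 
   q3   q3  q3 
(> = start, * = accepting)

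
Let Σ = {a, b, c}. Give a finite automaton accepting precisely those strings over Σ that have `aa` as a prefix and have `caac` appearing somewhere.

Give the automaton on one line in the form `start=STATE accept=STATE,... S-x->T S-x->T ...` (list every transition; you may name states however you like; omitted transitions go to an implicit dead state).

start=q0 accept=q11 q0-a->q1 q0-b->q2 q0-c->q3 q1-a->q4 q1-b->q2 q1-c->q3 q2-a->q2 q2-b->q2 q2-c->q3 q3-a->q5 q3-b->q2 q3-c->q3 q4-a->q4 q4-b->q4 q4-c->q6 q5-a->q7 q5-b->q2 q5-c->q3 q6-a->q8 q6-b->q4 q6-c->q6 q7-a->q2 q7-b->q2 q7-c->q9 q8-a->q10 q8-b->q4 q8-c->q6 q9-a->q9 q9-b->q9 q9-c->q9 q10-a->q4 q10-b->q4 q10-c->q11 q11-a->q11 q11-b->q11 q11-c->q11

Run two small machines in parallel and take their product. The first has 4 states tracking whether the input so far still matches the prefix `aa`; the second has 5 states tracking whether and how much of `caac` has been seen. A product state is a pair (one from each), accepting exactly when both do.
          a    b    c  
>  q0     q1   q2   q3 
   q1     q4   q2   q3 
   q2     q2   q2   q3 
   q3     q5   q2   q3 
   q4     q4   q4   q6 
   q5     q7   q2   q3 
   q6     q8   q4   q6 
   q7     q2   q2   q9 
   q8    q10   q4   q6 
   q9     q9   q9   q9 
   q10    q4   q4  q11 
 * q11   q11  q11  q11 
(> = start, * = accepting)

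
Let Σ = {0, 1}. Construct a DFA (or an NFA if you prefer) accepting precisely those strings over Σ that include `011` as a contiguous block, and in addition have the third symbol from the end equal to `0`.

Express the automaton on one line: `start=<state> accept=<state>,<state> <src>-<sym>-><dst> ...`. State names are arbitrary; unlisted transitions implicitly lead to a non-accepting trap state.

Handle the two conditions separately and then intersect. One (4 states) tracks whether and how much of `011` has been seen; the other (15 states) tracks the last 3 symbols read. Each combined state is a pair, one component from each; accept when both components accept. Equivalent product states are then merged.
          0    1  
>  q0     q1   q0 
   q1     q1   q2 
   q2     q1   q3 
 * q3     q4   q5 
   q4     q6   q7 
   q5     q4   q5 
   q6     q8   q9 
   q7    q10   q3 
 * q8     q8   q9 
 * q9    q10   q3 
 * q10    q6   q7 
(> = start, * = accepting)

start=q0 accept=q3,q8,q9,q10 q0-0->q1 q0-1->q0 q1-0->q1 q1-1->q2 q2-0->q1 q2-1->q3 q3-0->q4 q3-1->q5 q4-0->q6 q4-1->q7 q5-0->q4 q5-1->q5 q6-0->q8 q6-1->q9 q7-0->q10 q7-1->q3 q8-0->q8 q8-1->q9 q9-0->q10 q9-1->q3 q10-0->q6 q10-1->q7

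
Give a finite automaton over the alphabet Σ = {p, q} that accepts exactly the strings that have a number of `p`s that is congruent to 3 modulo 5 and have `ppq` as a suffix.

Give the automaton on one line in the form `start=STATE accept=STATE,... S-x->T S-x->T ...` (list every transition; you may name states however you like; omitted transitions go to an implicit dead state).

Handle the two conditions separately and then intersect. One (5 states) tracks the count of `p`s modulo 5; the other (4 states) tracks how much of the suffix `ppq` has currently been matched. Each combined state is a pair, one component from each; accept when both components accept.
With 20 states:
       p  q 
>  A   B  A 
   B   C  D 
   C   E  F 
   D   G  D 
   E   H  I 
   F   J  K 
   G   E  K 
   H   L  M 
 * I   N  O 
   J   H  O 
   K   J  K 
   L   P  Q 
   M   R  S 
   N   L  S 
   O   N  O 
   P   C  T 
   Q   B  A 
   R   P  A 
   S   R  S 
   T   G  D 
(> = start, * = accepting)

start=A accept=I A-p->B A-q->A B-p->C B-q->D C-p->E C-q->F D-p->G D-q->D E-p->H E-q->I F-p->J F-q->K G-p->E G-q->K H-p->L H-q->M I-p->N I-q->O J-p->H J-q->O K-p->J K-q->K L-p->P L-q->Q M-p->R M-q->S N-p->L N-q->S O-p->N O-q->O P-p->C P-q->T Q-p->B Q-q->A R-p->P R-q->A S-p->R S-q->S T-p->G T-q->D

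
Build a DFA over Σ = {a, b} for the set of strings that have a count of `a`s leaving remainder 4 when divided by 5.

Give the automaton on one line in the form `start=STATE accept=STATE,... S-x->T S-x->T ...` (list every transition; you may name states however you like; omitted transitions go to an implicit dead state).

The only thing that matters is how many `a`s have appeared, reduced mod 5. Use one state per residue: S0 for 0, …, S4 for 4. Reading `a` moves to the next residue; anything else stays put. S4 is accepting.
        a   b  
>  S0   S1  S0 
   S1   S2  S1 
   S2   S3  S2 
   S3   S4  S3 
 * S4   S0  S4 
(> = start, * = accepting)

start=S0 accept=S4 S0-a->S1 S0-b->S0 S1-a->S2 S1-b->S1 S2-a->S3 S2-b->S2 S3-a->S4 S3-b->S3 S4-a->S0 S4-b->S4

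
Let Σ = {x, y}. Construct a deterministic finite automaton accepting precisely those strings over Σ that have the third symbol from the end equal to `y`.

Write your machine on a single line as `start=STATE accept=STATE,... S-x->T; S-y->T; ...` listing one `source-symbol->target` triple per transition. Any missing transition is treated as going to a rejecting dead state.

Because acceptance depends on a position counted from the end, the machine has to buffer the most recent 3 symbols. Make each state the string of the last up-to-3 symbols read; on input `x` shift the window left and append `x`. Accept when the buffered window has length 3 and begins with `y`.
With 15 states:
          x    y  
>  S0     S1   S2 
   S1     S3   S4 
   S2     S5   S6 
   S3     S7   S8 
   S4     S9  S10 
   S5    S11  S12 
   S6    S13  S14 
   S7     S7   S8 
   S8     S9  S10 
   S9    S11  S12 
   S10   S13  S14 
 * S11    S7   S8 
 * S12    S9  S10 
 * S13   S11  S12 
 * S14   S13  S14 
(> = start, * = accepting)

start=S0; accept=S11,S12,S13,S14; S0-x->S1; S0-y->S2; S1-x->S3; S1-y->S4; S2-x->S5; S2-y->S6; S3-x->S7; S3-y->S8; S4-x->S9; S4-y->S10; S5-x->S11; S5-y->S12; S6-x->S13; S6-y->S14; S7-x->S7; S7-y->S8; S8-x->S9; S8-y->S10; S9-x->S11; S9-y->S12; S10-x->S13; S10-y->S14; S11-x->S7; S11-y->S8; S12-x->S9; S12-y->S10; S13-x->S11; S13-y->S12; S14-x->S13; S14-y->S14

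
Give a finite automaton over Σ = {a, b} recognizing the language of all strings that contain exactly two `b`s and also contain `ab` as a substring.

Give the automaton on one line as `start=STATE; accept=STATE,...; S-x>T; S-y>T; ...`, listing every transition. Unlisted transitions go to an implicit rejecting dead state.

start=S0; accept=S5; S0-a>S1; S0-b>S2; S1-a>S1; S1-b>S3; S2-a>S3; S2-b>S4; S3-a>S3; S3-b>S5; S4-a>S4; S4-b>S4; S5-a>S5; S5-b>S4

Run two small machines in parallel and take their product. The first has 4 states tracking the count of `b`s, saturating at 3; the second has 3 states tracking whether and how much of `ab` has been seen. A product state is a pair (one from each), accepting exactly when both do. Minimizing collapses redundant product states.
With 6 states:
        a   b  
>  S0   S1  S2 
   S1   S1  S3 
   S2   S3  S4 
   S3   S3  S5 
   S4   S4  S4 
 * S5   S5  S4 
(> = start, * = accepting)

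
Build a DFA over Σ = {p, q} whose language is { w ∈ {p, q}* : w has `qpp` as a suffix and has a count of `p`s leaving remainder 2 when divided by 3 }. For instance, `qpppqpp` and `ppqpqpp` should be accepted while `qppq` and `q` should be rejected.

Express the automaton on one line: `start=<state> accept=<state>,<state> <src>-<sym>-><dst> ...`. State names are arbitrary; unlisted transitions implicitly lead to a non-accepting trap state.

Build one automaton per condition and run them in lockstep. The first has 4 states tracking how much of the suffix `qpp` has currently been matched; the second has 3 states tracking the count of `p`s modulo 3. A product state is a pair (one from each), accepting exactly when both do. Equivalent product states are then merged.
6 states suffice.
        p   q  
>  s0   s1  s2 
   s1   s3  s1 
   s2   s4  s2 
   s3   s0  s3 
   s4   s5  s1 
 * s5   s0  s3 
(> = start, * = accepting)

start=s0 accept=s5 s0-p->s1 s0-q->s2 s1-p->s3 s1-q->s1 s2-p->s4 s2-q->s2 s3-p->s0 s3-q->s3 s4-p->s5 s4-q->s1 s5-p->s0 s5-q->s3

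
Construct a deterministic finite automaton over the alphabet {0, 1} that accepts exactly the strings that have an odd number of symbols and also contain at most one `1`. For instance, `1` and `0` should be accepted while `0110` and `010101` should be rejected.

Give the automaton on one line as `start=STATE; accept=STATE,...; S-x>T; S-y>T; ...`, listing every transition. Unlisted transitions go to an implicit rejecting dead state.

Run two small machines in parallel and take their product. One (2 states) tracks the input length modulo 2; the other (3 states) tracks the count of `1`s, saturating at 2. Each combined state is a pair, one component from each; accept when both components accept. After merging equivalent states the machine shrinks.
A 5-state machine:
       0  1 
>  A   B  C 
 * B   A  D 
 * C   D  E 
   D   C  E 
   E   E  E 
(> = start, * = accepting)

start=A; accept=B,C; A-0>B; A-1>C; B-0>A; B-1>D; C-0>D; C-1>E; D-0>C; D-1>E; E-0>E; E-1>E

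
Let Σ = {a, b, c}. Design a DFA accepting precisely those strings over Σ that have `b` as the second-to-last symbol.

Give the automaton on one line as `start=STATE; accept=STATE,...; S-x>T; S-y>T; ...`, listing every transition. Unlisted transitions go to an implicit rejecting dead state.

start=q0; accept=q7,q8,q9; q0-a>q1; q0-b>q2; q0-c>q3; q1-a>q4; q1-b>q5; q1-c>q6; q2-a>q7; q2-b>q8; q2-c>q9; q3-a>q10; q3-b>q11; q3-c>q12; q4-a>q4; q4-b>q5; q4-c>q6; q5-a>q7; q5-b>q8; q5-c>q9; q6-a>q10; q6-b>q11; q6-c>q12; q7-a>q4; q7-b>q5; q7-c>q6; q8-a>q7; q8-b>q8; q8-c>q9; q9-a>q10; q9-b>q11; q9-c>q12; q10-a>q4; q10-b>q5; q10-c>q6; q11-a>q7; q11-b>q8; q11-c>q9; q12-a>q10; q12-b>q11; q12-c>q12

A DFA must remember the last 2 symbols (since which symbol is second-to-last isn't known until the input ends). Use one state per possible window of the last ≤2 symbols; accept from those whose window starts with `b`.
          a    b    c  
>  q0     q1   q2   q3 
   q1     q4   q5   q6 
   q2     q7   q8   q9 
   q3    q10  q11  q12 
   q4     q4   q5   q6 
   q5     q7   q8   q9 
   q6    q10  q11  q12 
 * q7     q4   q5   q6 
 * q8     q7   q8   q9 
 * q9    q10  q11  q12 
   q10    q4   q5   q6 
   q11    q7   q8   q9 
   q12   q10  q11  q12 
(> = start, * = accepting)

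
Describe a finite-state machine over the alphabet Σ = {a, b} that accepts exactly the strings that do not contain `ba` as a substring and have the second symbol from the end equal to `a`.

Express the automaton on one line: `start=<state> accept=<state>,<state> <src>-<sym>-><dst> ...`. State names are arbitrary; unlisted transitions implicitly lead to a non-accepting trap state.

Handle the two conditions separately and then intersect. One (3 states) tracks partial matches of the forbidden pattern `ba`; the other (7 states) tracks the last 2 symbols read. Each combined state is a pair, one component from each; accept when both components accept.
With 10 states:
        a   b  
>  q0   q1  q2 
   q1   q3  q4 
   q2   q5  q6 
 * q3   q3  q4 
 * q4   q5  q6 
   q5   q7  q8 
   q6   q5  q6 
   q7   q7  q8 
   q8   q5  q9 
   q9   q5  q9 
(> = start, * = accepting)

start=q0 accept=q3,q4 q0-a->q1 q0-b->q2 q1-a->q3 q1-b->q4 q2-a->q5 q2-b->q6 q3-a->q3 q3-b->q4 q4-a->q5 q4-b->q6 q5-a->q7 q5-b->q8 q6-a->q5 q6-b->q6 q7-a->q7 q7-b->q8 q8-a->q5 q8-b->q9 q9-a->q5 q9-b->q9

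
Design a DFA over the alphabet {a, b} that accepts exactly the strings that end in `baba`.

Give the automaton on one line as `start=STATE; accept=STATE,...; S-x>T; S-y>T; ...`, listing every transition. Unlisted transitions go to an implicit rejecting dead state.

Remember how much of `baba` the current input suffix matches. State s0 means no match yet; s1 means the last symbol is `b`; s2 means the last 2 symbols are `ba`; s3 means the last 3 symbols are `bab`; s4 means the last 4 symbols are `baba`. Only s4 accepts. On a mismatch, fall back to the longest proper suffix that is still a prefix of `baba`.
A 5-state machine:
        a   b  
>  s0   s0  s1 
   s1   s2  s1 
   s2   s0  s3 
   s3   s4  s1 
 * s4   s0  s3 
(> = start, * = accepting)

start=s0; accept=s4; s0-a>s0; s0-b>s1; s1-a>s2; s1-b>s1; s2-a>s0; s2-b>s3; s3-a>s4; s3-b>s1; s4-a>s0; s4-b>s3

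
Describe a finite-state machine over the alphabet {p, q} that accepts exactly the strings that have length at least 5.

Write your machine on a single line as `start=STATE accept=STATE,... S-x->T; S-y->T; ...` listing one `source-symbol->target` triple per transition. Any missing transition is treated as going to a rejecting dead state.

Count input length up to 6: every symbol moves from S0 toward S6, which means 'more than 5' and absorbs. Accept from {S5, S6}.
        p   q  
>  S0   S1  S1 
   S1   S2  S2 
   S2   S3  S3 
   S3   S4  S4 
   S4   S5  S5 
 * S5   S6  S6 
 * S6   S6  S6 
(> = start, * = accepting)

start=S0; accept=S5,S6; S0-p->S1; S0-q->S1; S1-p->S2; S1-q->S2; S2-p->S3; S2-q->S3; S3-p->S4; S3-q->S4; S4-p->S5; S4-q->S5; S5-p->S6; S5-q->S6; S6-p->S6; S6-q->S6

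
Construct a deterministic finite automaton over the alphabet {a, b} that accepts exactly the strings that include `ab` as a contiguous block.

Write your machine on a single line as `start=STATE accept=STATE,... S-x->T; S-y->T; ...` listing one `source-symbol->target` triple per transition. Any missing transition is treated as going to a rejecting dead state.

start=S0; accept=S2; S0-a->S1; S0-b->S0; S1-a->S1; S1-b->S2; S2-a->S2; S2-b->S2

States S0..S1 record the length of the longest prefix of `ab` that matches the current input suffix. Reaching S2 means `ab` has been seen, and we stay there forever. Accept from S2.
A 3-state machine:
        a   b  
>  S0   S1  S0 
   S1   S1  S2 
 * S2   S2  S2 
(> = start, * = accepting)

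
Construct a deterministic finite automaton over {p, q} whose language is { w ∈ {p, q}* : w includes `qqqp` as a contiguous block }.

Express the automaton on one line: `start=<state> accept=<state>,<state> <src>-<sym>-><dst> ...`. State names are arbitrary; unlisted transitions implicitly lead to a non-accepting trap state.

start=S0 accept=S4 S0-p->S0 S0-q->S1 S1-p->S0 S1-q->S2 S2-p->S0 S2-q->S3 S3-p->S4 S3-q->S3 S4-p->S4 S4-q->S4

Track how much of `qqqp` has been matched so far: state S0 is no progress, S4 is the absorbing accept state reached once `qqqp` has occurred. Intermediate states record partial matches; on a mismatch, fall back to the longest reusable overlap.
With 5 states:
        p   q  
>  S0   S0  S1 
   S1   S0  S2 
   S2   S0  S3 
   S3   S4  S3 
 * S4   S4  S4 
(> = start, * = accepting)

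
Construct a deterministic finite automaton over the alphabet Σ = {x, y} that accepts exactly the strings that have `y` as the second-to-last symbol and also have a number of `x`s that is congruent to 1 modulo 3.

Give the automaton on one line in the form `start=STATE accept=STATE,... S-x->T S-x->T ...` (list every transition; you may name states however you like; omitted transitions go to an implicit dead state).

start=q0 accept=q5,q6 q0-x->q1 q0-y->q2 q1-x->q3 q1-y->q4 q2-x->q5 q2-y->q2 q3-x->q0 q3-y->q3 q4-x->q3 q4-y->q6 q5-x->q3 q5-y->q4 q6-x->q3 q6-y->q6

Run two small machines in parallel and take their product. One (7 states) tracks the last 2 symbols read; the other (3 states) tracks the count of `x`s modulo 3. Each combined state is a pair, one component from each; accept when both components accept. Minimizing collapses redundant product states.
With 7 states:
        x   y  
>  q0   q1  q2 
   q1   q3  q4 
   q2   q5  q2 
   q3   q0  q3 
   q4   q3  q6 
 * q5   q3  q4 
 * q6   q3  q6 
(> = start, * = accepting)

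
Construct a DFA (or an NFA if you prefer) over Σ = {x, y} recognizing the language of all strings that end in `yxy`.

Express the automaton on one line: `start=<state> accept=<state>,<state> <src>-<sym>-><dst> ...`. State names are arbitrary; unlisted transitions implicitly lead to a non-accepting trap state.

Let each state record the length of the longest suffix of the input read so far that is also a prefix of `yxy`. q1 means the last symbol is `y`; q2 means the last 2 symbols are `yx`; q3 means the last 3 symbols are `yxy`. Accept only at q3, where the string currently ends in `yxy`.
With 4 states:
        x   y  
>  q0   q0  q1 
   q1   q2  q1 
   q2   q0  q3 
 * q3   q2  q1 
(> = start, * = accepting)

start=q0 accept=q3 q0-x->q0 q0-y->q1 q1-x->q2 q1-y->q1 q2-x->q0 q2-y->q3 q3-x->q2 q3-y->q1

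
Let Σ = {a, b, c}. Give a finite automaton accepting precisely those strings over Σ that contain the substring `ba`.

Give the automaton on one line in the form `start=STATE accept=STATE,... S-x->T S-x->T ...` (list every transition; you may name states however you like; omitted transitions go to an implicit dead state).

start=q0 accept=q2 q0-a->q0 q0-b->q1 q0-c->q0 q1-a->q2 q1-b->q1 q1-c->q0 q2-a->q2 q2-b->q2 q2-c->q2

Track how much of `ba` has been matched so far: state q0 is no progress, q2 is the absorbing accept state reached once `ba` has occurred. Intermediate states record partial matches; on a mismatch, fall back to the longest reusable overlap.
3 states suffice.
        a   b   c  
>  q0   q0  q1  q0 
   q1   q2  q1  q0 
 * q2   q2  q2  q2 
(> = start, * = accepting)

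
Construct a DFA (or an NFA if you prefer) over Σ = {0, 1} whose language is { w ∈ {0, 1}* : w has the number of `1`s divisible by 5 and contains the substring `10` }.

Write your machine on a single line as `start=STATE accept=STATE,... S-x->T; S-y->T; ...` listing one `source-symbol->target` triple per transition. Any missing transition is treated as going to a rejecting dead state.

Handle the two conditions separately and then intersect. The first has 5 states tracking the count of `1`s modulo 5; the second has 3 states tracking whether and how much of `10` has been seen. A product state is a pair (one from each), accepting exactly when both do.
       0  1 
>  A   A  B 
   B   C  D 
   C   C  E 
   D   E  F 
   E   E  G 
   F   G  H 
   G   G  I 
   H   I  J 
   I   I  K 
   J   K  B 
 * K   K  C 
(> = start, * = accepting)

start=A; accept=K; A-0->A; A-1->B; B-0->C; B-1->D; C-0->C; C-1->E; D-0->E; D-1->F; E-0->E; E-1->G; F-0->G; F-1->H; G-0->G; G-1->I; H-0->I; H-1->J; I-0->I; I-1->K; J-0->K; J-1->B; K-0->K; K-1->C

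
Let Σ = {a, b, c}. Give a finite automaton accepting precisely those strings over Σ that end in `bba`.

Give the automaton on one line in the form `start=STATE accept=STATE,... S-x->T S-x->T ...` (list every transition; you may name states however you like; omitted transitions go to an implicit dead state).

start=q0 accept=q3 q0-a->q0 q0-b->q1 q0-c->q0 q1-a->q0 q1-b->q2 q1-c->q0 q2-a->q3 q2-b->q2 q2-c->q0 q3-a->q0 q3-b->q1 q3-c->q0

Let each state record the length of the longest suffix of the input read so far that is also a prefix of `bba`. q1 means the last symbol is `b`; q2 means the last 2 symbols are `bb`; q3 means the last 3 symbols are `bba`. Accept only at q3, where the string currently ends in `bba`.
4 states suffice.
        a   b   c  
>  q0   q0  q1  q0 
   q1   q0  q2  q0 
   q2   q3  q2  q0 
 * q3   q0  q1  q0 
(> = start, * = accepting)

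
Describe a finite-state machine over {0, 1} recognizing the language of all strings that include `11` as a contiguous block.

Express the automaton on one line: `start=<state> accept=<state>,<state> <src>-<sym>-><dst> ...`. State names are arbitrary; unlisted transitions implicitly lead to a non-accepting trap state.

start=q0 accept=q2 q0-0->q0 q0-1->q1 q1-0->q0 q1-1->q2 q2-0->q2 q2-1->q2

States q0..q1 record the length of the longest prefix of `11` that matches the current input suffix. Reaching q2 means `11` has been seen, and we stay there forever. Accept from q2.
        0   1  
>  q0   q0  q1 
   q1   q0  q2 
 * q2   q2  q2 
(> = start, * = accepting)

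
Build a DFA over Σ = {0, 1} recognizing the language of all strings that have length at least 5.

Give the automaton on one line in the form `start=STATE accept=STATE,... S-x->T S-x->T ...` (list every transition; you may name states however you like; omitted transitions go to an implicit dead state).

Count input length up to 6: every symbol moves from q0 toward q6, which means 'more than 5' and absorbs. Accept from {q5, q6}.
A 7-state machine:
        0   1  
>  q0   q1  q1 
   q1   q2  q2 
   q2   q3  q3 
   q3   q4  q4 
   q4   q5  q5 
 * q5   q6  q6 
 * q6   q6  q6 
(> = start, * = accepting)

start=q0 accept=q5,q6 q0-0->q1 q0-1->q1 q1-0->q2 q1-1->q2 q2-0->q3 q2-1->q3 q3-0->q4 q3-1->q4 q4-0->q5 q4-1->q5 q5-0->q6 q5-1->q6 q6-0->q6 q6-1->q6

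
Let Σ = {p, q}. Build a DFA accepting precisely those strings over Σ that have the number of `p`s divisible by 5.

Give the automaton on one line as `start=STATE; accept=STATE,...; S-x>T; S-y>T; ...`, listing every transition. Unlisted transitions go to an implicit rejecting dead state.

Keep the running count of `p`s modulo 5: each `p` advances along the cycle A → B → C → D → E → A while other symbols loop. Accept at A.
       p  q 
>* A   B  A 
   B   C  B 
   C   D  C 
   D   E  D 
   E   A  E 
(> = start, * = accepting)

start=A; accept=A; A-p>B; A-q>A; B-p>C; B-q>B; C-p>D; C-q>C; D-p>E; D-q>D; E-p>A; E-q>E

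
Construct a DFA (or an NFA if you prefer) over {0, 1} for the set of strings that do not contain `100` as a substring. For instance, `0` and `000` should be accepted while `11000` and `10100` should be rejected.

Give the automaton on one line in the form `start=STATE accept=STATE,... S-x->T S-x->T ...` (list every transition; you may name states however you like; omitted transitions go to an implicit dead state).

start=q0 accept=q0,q1,q2 q0-0->q0 q0-1->q1 q1-0->q2 q1-1->q1 q2-0->q3 q2-1->q1 q3-0->q3 q3-1->q3

This is the complement of 'contains `100`'. Use the same substring-matching states — q0 through q3 holding how much of `100` has just been matched — but flip the accepting set: everything except the trap q3 accepts.
A 4-state machine:
        0   1  
>* q0   q0  q1 
 * q1   q2  q1 
 * q2   q3  q1 
   q3   q3  q3 
(> = start, * = accepting)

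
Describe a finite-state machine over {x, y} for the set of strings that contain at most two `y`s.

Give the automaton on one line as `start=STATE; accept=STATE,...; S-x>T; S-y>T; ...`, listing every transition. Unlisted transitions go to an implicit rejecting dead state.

Count `y`s, saturating at 3: states s0 through s2 mean 0 through 2 `y`s seen; s3 means more than 2. Each `y` increments (capped at s3); other symbols loop. Accept from {s0, s1, s2}.
4 states suffice.
        x   y  
>* s0   s0  s1 
 * s1   s1  s2 
 * s2   s2  s3 
   s3   s3  s3 
(> = start, * = accepting)

start=s0; accept=s0,s1,s2; s0-x>s0; s0-y>s1; s1-x>s1; s1-y>s2; s2-x>s2; s2-y>s3; s3-x>s3; s3-y>s3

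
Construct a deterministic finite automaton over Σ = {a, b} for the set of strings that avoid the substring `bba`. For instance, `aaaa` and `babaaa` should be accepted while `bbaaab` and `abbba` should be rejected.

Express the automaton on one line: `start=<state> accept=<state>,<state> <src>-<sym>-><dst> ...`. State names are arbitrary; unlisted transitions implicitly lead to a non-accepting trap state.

start=S0 accept=S0,S1,S2 S0-a->S0 S0-b->S1 S1-a->S0 S1-b->S2 S2-a->S3 S2-b->S2 S3-a->S3 S3-b->S3

This is the complement of 'contains `bba`'. Use the same substring-matching states — S0 through S3 holding how much of `bba` has just been matched — but flip the accepting set: everything except the trap S3 accepts.
With 4 states:
        a   b  
>* S0   S0  S1 
 * S1   S0  S2 
 * S2   S3  S2 
   S3   S3  S3 
(> = start, * = accepting)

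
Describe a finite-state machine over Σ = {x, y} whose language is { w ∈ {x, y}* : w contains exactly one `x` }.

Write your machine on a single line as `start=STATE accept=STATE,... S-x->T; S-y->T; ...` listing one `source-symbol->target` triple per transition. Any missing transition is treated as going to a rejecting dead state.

start=q0; accept=q1; q0-x->q1; q0-y->q0; q1-x->q2; q1-y->q1; q2-x->q2; q2-y->q2

Only the number of `x`s matters, and only up to 2. Make a chain q0 → q1 → q2 advanced by each `x` (with q2 absorbing); every other symbol self-loops. The accepting set is {q1}.
        x   y  
>  q0   q1  q0 
 * q1   q2  q1 
   q2   q2  q2 
(> = start, * = accepting)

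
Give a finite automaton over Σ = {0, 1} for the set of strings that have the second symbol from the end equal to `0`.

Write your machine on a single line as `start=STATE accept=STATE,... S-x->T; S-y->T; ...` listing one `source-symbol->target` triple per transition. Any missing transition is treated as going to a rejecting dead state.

start=s0; accept=s3,s4; s0-0->s1; s0-1->s2; s1-0->s3; s1-1->s4; s2-0->s5; s2-1->s6; s3-0->s3; s3-1->s4; s4-0->s5; s4-1->s6; s5-0->s3; s5-1->s4; s6-0->s5; s6-1->s6

A DFA must remember the last 2 symbols (since which symbol is second-to-last isn't known until the input ends). Use one state per possible window of the last ≤2 symbols; accept from those whose window starts with `0`.
7 states suffice.
        0   1  
>  s0   s1  s2 
   s1   s3  s4 
   s2   s5  s6 
 * s3   s3  s4 
 * s4   s5  s6 
   s5   s3  s4 
   s6   s5  s6 
(> = start, * = accepting)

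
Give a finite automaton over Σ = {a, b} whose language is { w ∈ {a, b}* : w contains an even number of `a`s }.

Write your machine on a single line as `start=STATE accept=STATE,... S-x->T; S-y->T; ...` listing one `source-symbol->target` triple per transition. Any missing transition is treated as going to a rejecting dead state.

start=q0; accept=q0; q0-a->q1; q0-b->q0; q1-a->q0; q1-b->q1

The only thing that matters is how many `a`s have appeared, reduced mod 2. Use one state per residue: q0 for 0, …, q1 for 1. Reading `a` moves to the next residue; anything else stays put. q0 is accepting.
2 states suffice.
        a   b  
>* q0   q1  q0 
   q1   q0  q1 
(> = start, * = accepting)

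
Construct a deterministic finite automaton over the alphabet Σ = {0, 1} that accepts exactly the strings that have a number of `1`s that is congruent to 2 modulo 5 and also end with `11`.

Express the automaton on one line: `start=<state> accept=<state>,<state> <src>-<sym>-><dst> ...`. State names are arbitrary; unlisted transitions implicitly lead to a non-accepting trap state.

Build one automaton per condition and run them in lockstep. The first has 5 states tracking the count of `1`s modulo 5; the second has 3 states tracking how much of the suffix `11` has currently been matched. A product state is a pair (one from each), accepting exactly when both do. After merging equivalent states the machine shrinks.
A 7-state machine:
        0   1  
>  q0   q0  q1 
   q1   q2  q3 
   q2   q2  q4 
 * q3   q4  q5 
   q4   q4  q5 
   q5   q5  q6 
   q6   q6  q0 
(> = start, * = accepting)

start=q0 accept=q3 q0-0->q0 q0-1->q1 q1-0->q2 q1-1->q3 q2-0->q2 q2-1->q4 q3-0->q4 q3-1->q5 q4-0->q4 q4-1->q5 q5-0->q5 q5-1->q6 q6-0->q6 q6-1->q0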